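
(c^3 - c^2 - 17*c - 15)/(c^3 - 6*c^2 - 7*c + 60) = (c + 1)/(c - 4)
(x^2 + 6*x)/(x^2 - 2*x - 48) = x/(x - 8)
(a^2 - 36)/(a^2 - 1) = (a^2 - 36)/(a^2 - 1)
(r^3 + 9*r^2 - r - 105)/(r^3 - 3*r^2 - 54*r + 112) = (r^2 + 2*r - 15)/(r^2 - 10*r + 16)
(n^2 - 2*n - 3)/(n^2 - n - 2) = (n - 3)/(n - 2)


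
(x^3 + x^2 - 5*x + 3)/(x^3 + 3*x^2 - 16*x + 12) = (x^2 + 2*x - 3)/(x^2 + 4*x - 12)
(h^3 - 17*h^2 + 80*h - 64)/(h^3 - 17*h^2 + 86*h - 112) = (h^2 - 9*h + 8)/(h^2 - 9*h + 14)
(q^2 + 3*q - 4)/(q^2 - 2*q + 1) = (q + 4)/(q - 1)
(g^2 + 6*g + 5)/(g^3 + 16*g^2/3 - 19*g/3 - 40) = 3*(g + 1)/(3*g^2 + g - 24)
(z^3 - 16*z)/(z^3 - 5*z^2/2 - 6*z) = 2*(z + 4)/(2*z + 3)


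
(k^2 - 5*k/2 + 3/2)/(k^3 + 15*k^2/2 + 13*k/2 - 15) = (2*k - 3)/(2*k^2 + 17*k + 30)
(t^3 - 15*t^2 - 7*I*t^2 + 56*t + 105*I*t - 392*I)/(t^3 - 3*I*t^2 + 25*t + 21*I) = (t^2 - 15*t + 56)/(t^2 + 4*I*t - 3)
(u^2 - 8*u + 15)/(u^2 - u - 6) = (u - 5)/(u + 2)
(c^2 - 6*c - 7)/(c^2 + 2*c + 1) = (c - 7)/(c + 1)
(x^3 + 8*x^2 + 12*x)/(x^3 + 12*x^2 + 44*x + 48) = x/(x + 4)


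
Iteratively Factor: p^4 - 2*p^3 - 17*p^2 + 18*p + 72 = (p - 3)*(p^3 + p^2 - 14*p - 24) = (p - 3)*(p + 2)*(p^2 - p - 12) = (p - 4)*(p - 3)*(p + 2)*(p + 3)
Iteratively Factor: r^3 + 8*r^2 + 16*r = (r + 4)*(r^2 + 4*r) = (r + 4)^2*(r)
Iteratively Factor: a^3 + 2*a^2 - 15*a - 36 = (a - 4)*(a^2 + 6*a + 9) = (a - 4)*(a + 3)*(a + 3)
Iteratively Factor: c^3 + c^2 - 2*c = (c - 1)*(c^2 + 2*c) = c*(c - 1)*(c + 2)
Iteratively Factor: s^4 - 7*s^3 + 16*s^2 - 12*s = (s - 2)*(s^3 - 5*s^2 + 6*s) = (s - 2)^2*(s^2 - 3*s) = (s - 3)*(s - 2)^2*(s)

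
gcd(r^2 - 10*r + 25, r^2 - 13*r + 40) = r - 5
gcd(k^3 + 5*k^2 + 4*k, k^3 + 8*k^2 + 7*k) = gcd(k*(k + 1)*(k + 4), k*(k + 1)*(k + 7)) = k^2 + k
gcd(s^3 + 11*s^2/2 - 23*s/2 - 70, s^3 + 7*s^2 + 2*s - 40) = s^2 + 9*s + 20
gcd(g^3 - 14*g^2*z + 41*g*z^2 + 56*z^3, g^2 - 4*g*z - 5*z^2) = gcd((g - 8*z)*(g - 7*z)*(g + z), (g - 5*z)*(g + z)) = g + z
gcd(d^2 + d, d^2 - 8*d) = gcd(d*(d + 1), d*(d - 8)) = d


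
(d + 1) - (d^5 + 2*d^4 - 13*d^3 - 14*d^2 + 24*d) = -d^5 - 2*d^4 + 13*d^3 + 14*d^2 - 23*d + 1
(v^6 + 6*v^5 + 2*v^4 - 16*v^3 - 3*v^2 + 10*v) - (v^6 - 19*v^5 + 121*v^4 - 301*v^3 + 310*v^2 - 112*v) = 25*v^5 - 119*v^4 + 285*v^3 - 313*v^2 + 122*v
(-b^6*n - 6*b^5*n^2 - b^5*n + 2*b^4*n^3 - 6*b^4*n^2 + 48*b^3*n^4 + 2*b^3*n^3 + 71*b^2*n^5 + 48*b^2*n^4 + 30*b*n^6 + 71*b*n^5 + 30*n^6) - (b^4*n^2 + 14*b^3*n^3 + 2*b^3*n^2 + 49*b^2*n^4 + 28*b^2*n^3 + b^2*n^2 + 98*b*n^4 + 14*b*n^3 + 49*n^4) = -b^6*n - 6*b^5*n^2 - b^5*n + 2*b^4*n^3 - 7*b^4*n^2 + 48*b^3*n^4 - 12*b^3*n^3 - 2*b^3*n^2 + 71*b^2*n^5 - b^2*n^4 - 28*b^2*n^3 - b^2*n^2 + 30*b*n^6 + 71*b*n^5 - 98*b*n^4 - 14*b*n^3 + 30*n^6 - 49*n^4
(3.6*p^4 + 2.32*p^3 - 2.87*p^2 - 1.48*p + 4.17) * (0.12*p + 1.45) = 0.432*p^5 + 5.4984*p^4 + 3.0196*p^3 - 4.3391*p^2 - 1.6456*p + 6.0465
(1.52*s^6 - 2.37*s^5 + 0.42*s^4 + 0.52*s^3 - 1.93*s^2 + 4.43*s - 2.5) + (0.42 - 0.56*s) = 1.52*s^6 - 2.37*s^5 + 0.42*s^4 + 0.52*s^3 - 1.93*s^2 + 3.87*s - 2.08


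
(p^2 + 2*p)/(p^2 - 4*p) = (p + 2)/(p - 4)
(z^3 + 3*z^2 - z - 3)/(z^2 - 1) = z + 3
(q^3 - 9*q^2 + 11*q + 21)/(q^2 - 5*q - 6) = (q^2 - 10*q + 21)/(q - 6)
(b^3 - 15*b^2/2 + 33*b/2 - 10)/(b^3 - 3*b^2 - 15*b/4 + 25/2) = 2*(b^2 - 5*b + 4)/(2*b^2 - b - 10)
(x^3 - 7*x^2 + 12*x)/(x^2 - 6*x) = (x^2 - 7*x + 12)/(x - 6)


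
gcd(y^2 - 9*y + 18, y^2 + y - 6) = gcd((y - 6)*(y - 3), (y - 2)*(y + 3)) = 1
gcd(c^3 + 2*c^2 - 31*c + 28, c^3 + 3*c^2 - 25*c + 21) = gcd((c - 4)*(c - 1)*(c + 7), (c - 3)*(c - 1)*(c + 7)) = c^2 + 6*c - 7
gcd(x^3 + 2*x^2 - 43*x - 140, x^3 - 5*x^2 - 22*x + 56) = x^2 - 3*x - 28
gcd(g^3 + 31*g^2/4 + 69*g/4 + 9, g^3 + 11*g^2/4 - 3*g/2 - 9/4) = g^2 + 15*g/4 + 9/4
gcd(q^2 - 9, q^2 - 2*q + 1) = 1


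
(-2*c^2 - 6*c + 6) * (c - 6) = -2*c^3 + 6*c^2 + 42*c - 36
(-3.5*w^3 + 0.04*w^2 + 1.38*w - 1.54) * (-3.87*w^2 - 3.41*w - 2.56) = 13.545*w^5 + 11.7802*w^4 + 3.483*w^3 + 1.1516*w^2 + 1.7186*w + 3.9424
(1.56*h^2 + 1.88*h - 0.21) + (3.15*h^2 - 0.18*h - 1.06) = 4.71*h^2 + 1.7*h - 1.27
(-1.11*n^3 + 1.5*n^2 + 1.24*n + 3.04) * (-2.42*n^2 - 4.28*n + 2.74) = 2.6862*n^5 + 1.1208*n^4 - 12.4622*n^3 - 8.554*n^2 - 9.6136*n + 8.3296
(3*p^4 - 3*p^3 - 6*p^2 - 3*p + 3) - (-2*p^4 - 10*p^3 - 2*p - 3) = 5*p^4 + 7*p^3 - 6*p^2 - p + 6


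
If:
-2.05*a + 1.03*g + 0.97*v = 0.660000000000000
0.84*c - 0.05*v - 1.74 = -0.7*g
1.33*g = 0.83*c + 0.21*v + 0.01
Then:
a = 0.53763985396302*v + 0.10782320448337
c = 1.35861500412201 - 0.0474031327287716*v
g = 0.128312330703097*v + 0.855376280767872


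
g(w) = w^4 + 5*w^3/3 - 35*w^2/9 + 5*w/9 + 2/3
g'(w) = 4*w^3 + 5*w^2 - 70*w/9 + 5/9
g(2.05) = 17.48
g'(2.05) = 40.08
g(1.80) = 9.28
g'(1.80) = 26.08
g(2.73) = 62.66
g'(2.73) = 97.97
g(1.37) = 1.94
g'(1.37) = 9.57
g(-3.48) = 28.06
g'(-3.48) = -80.40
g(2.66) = 56.06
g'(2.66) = 90.53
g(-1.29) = -7.33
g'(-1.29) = 10.32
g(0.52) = 0.21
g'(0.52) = -1.57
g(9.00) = 7466.67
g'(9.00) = 3251.56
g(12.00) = 23063.33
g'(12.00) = 7539.22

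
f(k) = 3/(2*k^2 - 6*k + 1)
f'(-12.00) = 0.00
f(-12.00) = 0.01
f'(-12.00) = 0.00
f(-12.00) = 0.01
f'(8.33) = -0.01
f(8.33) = 0.03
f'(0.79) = 1.37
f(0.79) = -1.20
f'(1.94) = -0.54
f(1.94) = -0.96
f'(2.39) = -2.91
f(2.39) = -1.57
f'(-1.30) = 0.23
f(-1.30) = 0.25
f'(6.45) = -0.03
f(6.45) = 0.07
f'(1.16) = 0.38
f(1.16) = -0.92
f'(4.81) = -0.12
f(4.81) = 0.16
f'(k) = 3*(6 - 4*k)/(2*k^2 - 6*k + 1)^2 = 6*(3 - 2*k)/(2*k^2 - 6*k + 1)^2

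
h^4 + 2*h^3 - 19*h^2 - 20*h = h*(h - 4)*(h + 1)*(h + 5)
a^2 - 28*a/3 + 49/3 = (a - 7)*(a - 7/3)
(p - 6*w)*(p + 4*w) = p^2 - 2*p*w - 24*w^2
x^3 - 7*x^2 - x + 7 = (x - 7)*(x - 1)*(x + 1)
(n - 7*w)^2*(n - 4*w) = n^3 - 18*n^2*w + 105*n*w^2 - 196*w^3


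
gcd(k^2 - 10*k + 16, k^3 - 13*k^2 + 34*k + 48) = k - 8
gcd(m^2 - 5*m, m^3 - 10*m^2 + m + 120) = m - 5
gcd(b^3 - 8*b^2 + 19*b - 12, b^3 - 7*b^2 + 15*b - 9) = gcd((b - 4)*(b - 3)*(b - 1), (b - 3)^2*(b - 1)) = b^2 - 4*b + 3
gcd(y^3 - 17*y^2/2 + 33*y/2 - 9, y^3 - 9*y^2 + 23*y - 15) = y - 1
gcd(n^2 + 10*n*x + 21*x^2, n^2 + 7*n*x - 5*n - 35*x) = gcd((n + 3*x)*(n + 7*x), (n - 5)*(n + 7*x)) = n + 7*x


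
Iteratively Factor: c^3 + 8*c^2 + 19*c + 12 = (c + 3)*(c^2 + 5*c + 4) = (c + 3)*(c + 4)*(c + 1)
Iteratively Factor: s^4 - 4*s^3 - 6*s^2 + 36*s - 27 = (s + 3)*(s^3 - 7*s^2 + 15*s - 9) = (s - 1)*(s + 3)*(s^2 - 6*s + 9) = (s - 3)*(s - 1)*(s + 3)*(s - 3)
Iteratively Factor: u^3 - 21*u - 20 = (u + 1)*(u^2 - u - 20) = (u + 1)*(u + 4)*(u - 5)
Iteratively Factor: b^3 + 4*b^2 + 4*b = (b)*(b^2 + 4*b + 4) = b*(b + 2)*(b + 2)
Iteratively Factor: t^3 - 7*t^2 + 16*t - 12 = (t - 3)*(t^2 - 4*t + 4) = (t - 3)*(t - 2)*(t - 2)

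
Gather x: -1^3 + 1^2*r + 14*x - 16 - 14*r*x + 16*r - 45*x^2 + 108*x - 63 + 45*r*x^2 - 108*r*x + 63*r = 80*r + x^2*(45*r - 45) + x*(122 - 122*r) - 80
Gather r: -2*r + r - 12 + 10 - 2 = -r - 4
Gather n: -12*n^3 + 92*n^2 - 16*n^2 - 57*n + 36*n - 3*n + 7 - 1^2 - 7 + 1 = -12*n^3 + 76*n^2 - 24*n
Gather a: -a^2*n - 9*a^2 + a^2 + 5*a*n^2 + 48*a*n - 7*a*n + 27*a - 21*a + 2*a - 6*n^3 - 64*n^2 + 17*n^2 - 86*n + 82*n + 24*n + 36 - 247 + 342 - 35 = a^2*(-n - 8) + a*(5*n^2 + 41*n + 8) - 6*n^3 - 47*n^2 + 20*n + 96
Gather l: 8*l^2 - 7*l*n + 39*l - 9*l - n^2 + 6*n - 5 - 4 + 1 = 8*l^2 + l*(30 - 7*n) - n^2 + 6*n - 8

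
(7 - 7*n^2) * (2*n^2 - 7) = -14*n^4 + 63*n^2 - 49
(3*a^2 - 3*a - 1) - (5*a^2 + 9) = -2*a^2 - 3*a - 10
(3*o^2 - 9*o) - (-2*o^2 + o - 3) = 5*o^2 - 10*o + 3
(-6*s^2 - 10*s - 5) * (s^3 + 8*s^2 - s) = -6*s^5 - 58*s^4 - 79*s^3 - 30*s^2 + 5*s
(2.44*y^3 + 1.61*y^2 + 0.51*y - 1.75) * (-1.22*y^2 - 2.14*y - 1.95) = -2.9768*y^5 - 7.1858*y^4 - 8.8256*y^3 - 2.0959*y^2 + 2.7505*y + 3.4125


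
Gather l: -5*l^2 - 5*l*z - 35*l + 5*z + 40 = -5*l^2 + l*(-5*z - 35) + 5*z + 40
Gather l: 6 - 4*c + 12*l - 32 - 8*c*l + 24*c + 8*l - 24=20*c + l*(20 - 8*c) - 50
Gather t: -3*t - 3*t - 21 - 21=-6*t - 42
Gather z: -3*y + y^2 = y^2 - 3*y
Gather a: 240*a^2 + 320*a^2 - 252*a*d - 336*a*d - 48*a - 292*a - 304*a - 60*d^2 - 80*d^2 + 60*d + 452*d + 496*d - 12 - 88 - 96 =560*a^2 + a*(-588*d - 644) - 140*d^2 + 1008*d - 196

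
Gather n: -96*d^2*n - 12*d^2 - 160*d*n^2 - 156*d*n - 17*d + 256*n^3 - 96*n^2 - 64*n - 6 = -12*d^2 - 17*d + 256*n^3 + n^2*(-160*d - 96) + n*(-96*d^2 - 156*d - 64) - 6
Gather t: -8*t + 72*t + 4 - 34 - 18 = 64*t - 48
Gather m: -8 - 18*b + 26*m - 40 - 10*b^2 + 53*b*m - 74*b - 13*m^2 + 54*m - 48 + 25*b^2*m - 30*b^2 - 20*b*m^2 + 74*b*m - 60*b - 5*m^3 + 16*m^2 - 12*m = -40*b^2 - 152*b - 5*m^3 + m^2*(3 - 20*b) + m*(25*b^2 + 127*b + 68) - 96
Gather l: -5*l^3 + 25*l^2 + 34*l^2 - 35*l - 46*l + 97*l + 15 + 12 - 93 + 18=-5*l^3 + 59*l^2 + 16*l - 48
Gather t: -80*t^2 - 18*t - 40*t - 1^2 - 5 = -80*t^2 - 58*t - 6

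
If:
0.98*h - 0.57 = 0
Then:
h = 0.58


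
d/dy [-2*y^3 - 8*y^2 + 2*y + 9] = -6*y^2 - 16*y + 2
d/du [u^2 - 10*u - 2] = 2*u - 10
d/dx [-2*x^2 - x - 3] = -4*x - 1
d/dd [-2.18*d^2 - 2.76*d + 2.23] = -4.36*d - 2.76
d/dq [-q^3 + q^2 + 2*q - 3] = -3*q^2 + 2*q + 2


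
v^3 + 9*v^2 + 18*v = v*(v + 3)*(v + 6)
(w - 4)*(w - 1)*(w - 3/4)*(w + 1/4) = w^4 - 11*w^3/2 + 101*w^2/16 - 17*w/16 - 3/4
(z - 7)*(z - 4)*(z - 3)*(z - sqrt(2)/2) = z^4 - 14*z^3 - sqrt(2)*z^3/2 + 7*sqrt(2)*z^2 + 61*z^2 - 84*z - 61*sqrt(2)*z/2 + 42*sqrt(2)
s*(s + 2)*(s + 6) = s^3 + 8*s^2 + 12*s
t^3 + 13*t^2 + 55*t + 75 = (t + 3)*(t + 5)^2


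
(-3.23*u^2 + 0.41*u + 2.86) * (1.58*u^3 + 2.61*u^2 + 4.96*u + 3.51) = -5.1034*u^5 - 7.7825*u^4 - 10.4319*u^3 - 1.8391*u^2 + 15.6247*u + 10.0386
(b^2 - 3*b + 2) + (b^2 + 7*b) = 2*b^2 + 4*b + 2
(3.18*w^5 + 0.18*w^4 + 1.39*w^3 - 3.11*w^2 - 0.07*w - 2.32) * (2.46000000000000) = 7.8228*w^5 + 0.4428*w^4 + 3.4194*w^3 - 7.6506*w^2 - 0.1722*w - 5.7072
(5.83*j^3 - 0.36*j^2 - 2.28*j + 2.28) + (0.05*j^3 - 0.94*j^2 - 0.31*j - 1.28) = 5.88*j^3 - 1.3*j^2 - 2.59*j + 1.0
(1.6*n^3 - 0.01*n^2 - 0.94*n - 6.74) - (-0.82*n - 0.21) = 1.6*n^3 - 0.01*n^2 - 0.12*n - 6.53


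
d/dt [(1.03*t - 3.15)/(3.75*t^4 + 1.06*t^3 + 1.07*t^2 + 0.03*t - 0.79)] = (-11.5875*t^4 + 45.0664*t^3 + 8.9149*t^2 + 6.741*t - 0.7192)/(14.0625*t^8 + 7.95*t^7 + 9.1486*t^6 + 2.4934*t^5 - 4.7165*t^4 - 1.6106*t^3 - 1.6897*t^2 - 0.0474*t + 0.6241)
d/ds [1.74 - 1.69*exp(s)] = -1.69*exp(s)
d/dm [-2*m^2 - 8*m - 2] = -4*m - 8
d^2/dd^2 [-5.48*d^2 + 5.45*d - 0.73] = -10.9600000000000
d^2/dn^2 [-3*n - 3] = 0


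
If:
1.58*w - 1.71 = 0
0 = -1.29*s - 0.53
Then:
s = -0.41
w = 1.08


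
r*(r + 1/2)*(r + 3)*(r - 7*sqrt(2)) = r^4 - 7*sqrt(2)*r^3 + 7*r^3/2 - 49*sqrt(2)*r^2/2 + 3*r^2/2 - 21*sqrt(2)*r/2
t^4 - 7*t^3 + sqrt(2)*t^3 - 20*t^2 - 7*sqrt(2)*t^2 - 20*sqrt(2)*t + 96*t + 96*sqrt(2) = (t - 8)*(t - 3)*(t + 4)*(t + sqrt(2))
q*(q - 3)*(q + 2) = q^3 - q^2 - 6*q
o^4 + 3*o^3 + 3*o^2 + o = o*(o + 1)^3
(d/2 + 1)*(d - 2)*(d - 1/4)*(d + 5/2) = d^4/2 + 9*d^3/8 - 37*d^2/16 - 9*d/2 + 5/4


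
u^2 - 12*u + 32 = (u - 8)*(u - 4)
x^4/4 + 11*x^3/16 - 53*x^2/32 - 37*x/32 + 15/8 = (x/4 + 1)*(x - 3/2)*(x - 1)*(x + 5/4)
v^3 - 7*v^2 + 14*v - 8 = (v - 4)*(v - 2)*(v - 1)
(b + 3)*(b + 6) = b^2 + 9*b + 18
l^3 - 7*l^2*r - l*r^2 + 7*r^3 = (l - 7*r)*(l - r)*(l + r)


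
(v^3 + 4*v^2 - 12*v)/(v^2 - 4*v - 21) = v*(-v^2 - 4*v + 12)/(-v^2 + 4*v + 21)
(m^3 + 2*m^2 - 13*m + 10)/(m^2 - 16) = (m^3 + 2*m^2 - 13*m + 10)/(m^2 - 16)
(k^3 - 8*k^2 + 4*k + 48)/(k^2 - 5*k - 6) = (k^2 - 2*k - 8)/(k + 1)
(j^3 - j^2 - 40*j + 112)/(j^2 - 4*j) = j + 3 - 28/j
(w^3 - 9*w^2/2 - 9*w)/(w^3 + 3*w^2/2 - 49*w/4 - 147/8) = 4*w*(w - 6)/(4*w^2 - 49)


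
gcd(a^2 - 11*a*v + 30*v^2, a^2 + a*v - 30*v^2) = -a + 5*v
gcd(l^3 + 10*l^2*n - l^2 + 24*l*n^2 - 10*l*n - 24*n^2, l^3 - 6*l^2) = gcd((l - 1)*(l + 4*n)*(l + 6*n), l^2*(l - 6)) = 1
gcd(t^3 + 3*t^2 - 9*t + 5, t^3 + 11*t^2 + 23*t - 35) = t^2 + 4*t - 5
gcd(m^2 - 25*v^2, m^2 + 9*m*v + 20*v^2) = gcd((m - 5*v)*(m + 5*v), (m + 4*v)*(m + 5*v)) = m + 5*v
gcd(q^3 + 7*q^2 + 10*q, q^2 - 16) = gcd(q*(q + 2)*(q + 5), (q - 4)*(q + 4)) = 1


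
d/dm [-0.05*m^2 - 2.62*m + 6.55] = -0.1*m - 2.62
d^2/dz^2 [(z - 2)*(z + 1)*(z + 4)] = 6*z + 6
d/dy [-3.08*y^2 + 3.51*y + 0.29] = 3.51 - 6.16*y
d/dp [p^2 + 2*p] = 2*p + 2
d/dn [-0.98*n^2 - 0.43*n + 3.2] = -1.96*n - 0.43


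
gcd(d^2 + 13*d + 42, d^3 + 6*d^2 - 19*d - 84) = d + 7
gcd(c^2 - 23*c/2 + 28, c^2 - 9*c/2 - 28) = c - 8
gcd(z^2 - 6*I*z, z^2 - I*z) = z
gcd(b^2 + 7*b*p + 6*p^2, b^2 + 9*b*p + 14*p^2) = 1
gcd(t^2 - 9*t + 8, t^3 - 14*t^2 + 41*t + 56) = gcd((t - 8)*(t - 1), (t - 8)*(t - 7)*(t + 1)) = t - 8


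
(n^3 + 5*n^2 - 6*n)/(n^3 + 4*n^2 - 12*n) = (n - 1)/(n - 2)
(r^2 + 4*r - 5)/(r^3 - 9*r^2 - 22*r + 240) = (r - 1)/(r^2 - 14*r + 48)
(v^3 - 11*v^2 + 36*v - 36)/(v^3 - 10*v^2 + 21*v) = (v^2 - 8*v + 12)/(v*(v - 7))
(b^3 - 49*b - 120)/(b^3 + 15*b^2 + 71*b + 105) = (b - 8)/(b + 7)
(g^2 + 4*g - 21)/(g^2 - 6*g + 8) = (g^2 + 4*g - 21)/(g^2 - 6*g + 8)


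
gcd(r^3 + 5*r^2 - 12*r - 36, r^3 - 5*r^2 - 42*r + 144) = r^2 + 3*r - 18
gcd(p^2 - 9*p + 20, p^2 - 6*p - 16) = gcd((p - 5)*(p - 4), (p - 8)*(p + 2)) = 1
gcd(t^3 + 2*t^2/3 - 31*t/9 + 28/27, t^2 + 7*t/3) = t + 7/3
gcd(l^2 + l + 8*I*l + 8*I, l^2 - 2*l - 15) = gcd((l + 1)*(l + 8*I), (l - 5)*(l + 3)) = 1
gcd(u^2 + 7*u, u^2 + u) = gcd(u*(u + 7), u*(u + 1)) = u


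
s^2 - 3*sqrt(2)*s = s*(s - 3*sqrt(2))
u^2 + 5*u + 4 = (u + 1)*(u + 4)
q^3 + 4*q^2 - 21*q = q*(q - 3)*(q + 7)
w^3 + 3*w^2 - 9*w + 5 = (w - 1)^2*(w + 5)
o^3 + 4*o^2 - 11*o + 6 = (o - 1)^2*(o + 6)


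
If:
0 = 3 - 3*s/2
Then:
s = 2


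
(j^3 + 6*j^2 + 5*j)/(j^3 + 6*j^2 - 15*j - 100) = j*(j + 1)/(j^2 + j - 20)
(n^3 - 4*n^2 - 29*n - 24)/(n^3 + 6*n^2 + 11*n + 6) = (n - 8)/(n + 2)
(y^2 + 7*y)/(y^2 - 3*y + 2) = y*(y + 7)/(y^2 - 3*y + 2)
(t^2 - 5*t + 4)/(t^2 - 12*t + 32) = (t - 1)/(t - 8)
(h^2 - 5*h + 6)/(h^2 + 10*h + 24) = (h^2 - 5*h + 6)/(h^2 + 10*h + 24)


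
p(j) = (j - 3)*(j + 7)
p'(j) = 2*j + 4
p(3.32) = 3.30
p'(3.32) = 10.64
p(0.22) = -20.07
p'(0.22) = 4.44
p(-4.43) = -19.10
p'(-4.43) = -4.86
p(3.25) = 2.56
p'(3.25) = 10.50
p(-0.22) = -21.83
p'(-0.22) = 3.56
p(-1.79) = -24.96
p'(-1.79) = 0.42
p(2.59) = -3.93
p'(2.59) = 9.18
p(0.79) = -17.22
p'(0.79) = 5.58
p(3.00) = 0.00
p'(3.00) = 10.00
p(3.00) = 0.00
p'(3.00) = 10.00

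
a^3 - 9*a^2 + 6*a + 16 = (a - 8)*(a - 2)*(a + 1)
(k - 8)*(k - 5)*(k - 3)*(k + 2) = k^4 - 14*k^3 + 47*k^2 + 38*k - 240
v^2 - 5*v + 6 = (v - 3)*(v - 2)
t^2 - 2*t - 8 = (t - 4)*(t + 2)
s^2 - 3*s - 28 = (s - 7)*(s + 4)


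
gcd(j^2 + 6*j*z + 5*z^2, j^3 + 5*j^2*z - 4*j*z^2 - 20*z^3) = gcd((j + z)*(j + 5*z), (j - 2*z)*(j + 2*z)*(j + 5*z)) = j + 5*z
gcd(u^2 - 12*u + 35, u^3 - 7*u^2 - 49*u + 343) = u - 7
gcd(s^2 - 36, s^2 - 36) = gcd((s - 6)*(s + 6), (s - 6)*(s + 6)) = s^2 - 36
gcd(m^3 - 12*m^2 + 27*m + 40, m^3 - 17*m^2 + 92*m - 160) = m^2 - 13*m + 40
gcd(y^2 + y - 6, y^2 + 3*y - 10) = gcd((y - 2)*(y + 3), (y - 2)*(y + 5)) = y - 2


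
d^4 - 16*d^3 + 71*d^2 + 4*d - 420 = (d - 7)*(d - 6)*(d - 5)*(d + 2)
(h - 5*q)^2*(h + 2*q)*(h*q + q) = h^4*q - 8*h^3*q^2 + h^3*q + 5*h^2*q^3 - 8*h^2*q^2 + 50*h*q^4 + 5*h*q^3 + 50*q^4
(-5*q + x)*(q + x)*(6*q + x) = -30*q^3 - 29*q^2*x + 2*q*x^2 + x^3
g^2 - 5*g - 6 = (g - 6)*(g + 1)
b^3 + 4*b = b*(b - 2*I)*(b + 2*I)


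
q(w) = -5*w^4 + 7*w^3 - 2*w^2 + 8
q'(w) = -20*w^3 + 21*w^2 - 4*w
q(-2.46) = -291.42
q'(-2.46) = 434.66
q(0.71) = 8.23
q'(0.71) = 0.59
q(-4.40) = -2501.06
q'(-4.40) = 2127.84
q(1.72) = -6.06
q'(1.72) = -46.52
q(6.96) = -9461.75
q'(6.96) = -5753.64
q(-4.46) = -2631.18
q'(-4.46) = 2209.89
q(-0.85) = -0.35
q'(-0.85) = 30.86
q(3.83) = -703.95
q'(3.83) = -830.91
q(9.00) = -27856.00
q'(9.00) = -12915.00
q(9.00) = -27856.00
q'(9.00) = -12915.00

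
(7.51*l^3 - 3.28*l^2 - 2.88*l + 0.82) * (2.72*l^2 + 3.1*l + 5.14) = 20.4272*l^5 + 14.3594*l^4 + 20.5998*l^3 - 23.5568*l^2 - 12.2612*l + 4.2148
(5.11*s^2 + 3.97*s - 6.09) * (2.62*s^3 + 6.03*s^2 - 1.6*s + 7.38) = 13.3882*s^5 + 41.2147*s^4 - 0.192699999999995*s^3 - 5.3629*s^2 + 39.0426*s - 44.9442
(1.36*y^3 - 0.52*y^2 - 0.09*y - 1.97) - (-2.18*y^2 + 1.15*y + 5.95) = 1.36*y^3 + 1.66*y^2 - 1.24*y - 7.92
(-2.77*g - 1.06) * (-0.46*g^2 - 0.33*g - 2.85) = 1.2742*g^3 + 1.4017*g^2 + 8.2443*g + 3.021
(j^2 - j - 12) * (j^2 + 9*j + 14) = j^4 + 8*j^3 - 7*j^2 - 122*j - 168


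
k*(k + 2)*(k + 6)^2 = k^4 + 14*k^3 + 60*k^2 + 72*k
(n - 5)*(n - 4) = n^2 - 9*n + 20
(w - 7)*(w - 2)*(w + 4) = w^3 - 5*w^2 - 22*w + 56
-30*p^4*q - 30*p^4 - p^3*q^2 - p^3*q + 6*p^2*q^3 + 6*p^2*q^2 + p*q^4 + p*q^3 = (-2*p + q)*(3*p + q)*(5*p + q)*(p*q + p)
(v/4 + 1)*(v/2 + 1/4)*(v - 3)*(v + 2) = v^4/8 + 7*v^3/16 - 17*v^2/16 - 29*v/8 - 3/2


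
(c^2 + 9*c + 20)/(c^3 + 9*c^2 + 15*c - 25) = (c + 4)/(c^2 + 4*c - 5)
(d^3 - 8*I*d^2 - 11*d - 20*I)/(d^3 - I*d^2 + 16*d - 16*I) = (d^2 - 4*I*d + 5)/(d^2 + 3*I*d + 4)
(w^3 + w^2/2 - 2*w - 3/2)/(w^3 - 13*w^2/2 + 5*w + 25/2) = (2*w^2 - w - 3)/(2*w^2 - 15*w + 25)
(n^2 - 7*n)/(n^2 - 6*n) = (n - 7)/(n - 6)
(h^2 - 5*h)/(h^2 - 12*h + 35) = h/(h - 7)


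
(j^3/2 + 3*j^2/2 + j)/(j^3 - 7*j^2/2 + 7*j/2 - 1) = j*(j^2 + 3*j + 2)/(2*j^3 - 7*j^2 + 7*j - 2)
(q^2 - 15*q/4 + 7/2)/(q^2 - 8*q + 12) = (q - 7/4)/(q - 6)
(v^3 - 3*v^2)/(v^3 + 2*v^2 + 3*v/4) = 4*v*(v - 3)/(4*v^2 + 8*v + 3)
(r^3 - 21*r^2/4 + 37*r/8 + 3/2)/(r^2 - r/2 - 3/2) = (r^2 - 15*r/4 - 1)/(r + 1)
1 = 1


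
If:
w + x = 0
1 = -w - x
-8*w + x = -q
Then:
No Solution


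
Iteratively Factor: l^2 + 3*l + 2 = (l + 2)*(l + 1)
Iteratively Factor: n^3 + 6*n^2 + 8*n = (n)*(n^2 + 6*n + 8) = n*(n + 4)*(n + 2)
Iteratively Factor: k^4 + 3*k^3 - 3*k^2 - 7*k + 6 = (k - 1)*(k^3 + 4*k^2 + k - 6) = (k - 1)^2*(k^2 + 5*k + 6) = (k - 1)^2*(k + 3)*(k + 2)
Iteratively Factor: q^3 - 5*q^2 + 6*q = (q - 3)*(q^2 - 2*q) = q*(q - 3)*(q - 2)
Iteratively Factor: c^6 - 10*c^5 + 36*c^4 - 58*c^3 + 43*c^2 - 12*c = (c - 1)*(c^5 - 9*c^4 + 27*c^3 - 31*c^2 + 12*c) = (c - 4)*(c - 1)*(c^4 - 5*c^3 + 7*c^2 - 3*c) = (c - 4)*(c - 1)^2*(c^3 - 4*c^2 + 3*c) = (c - 4)*(c - 3)*(c - 1)^2*(c^2 - c) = c*(c - 4)*(c - 3)*(c - 1)^2*(c - 1)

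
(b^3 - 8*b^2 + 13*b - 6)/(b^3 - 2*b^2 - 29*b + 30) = (b - 1)/(b + 5)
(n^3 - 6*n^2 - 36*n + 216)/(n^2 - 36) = n - 6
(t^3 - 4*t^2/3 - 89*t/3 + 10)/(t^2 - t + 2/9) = 3*(t^2 - t - 30)/(3*t - 2)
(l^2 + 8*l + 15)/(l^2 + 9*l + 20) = (l + 3)/(l + 4)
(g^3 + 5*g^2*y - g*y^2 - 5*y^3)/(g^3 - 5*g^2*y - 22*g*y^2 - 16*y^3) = (-g^2 - 4*g*y + 5*y^2)/(-g^2 + 6*g*y + 16*y^2)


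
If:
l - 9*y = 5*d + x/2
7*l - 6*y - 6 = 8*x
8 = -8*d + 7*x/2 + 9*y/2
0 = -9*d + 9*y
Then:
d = 228/1225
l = 4706/1225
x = 3028/1225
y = 228/1225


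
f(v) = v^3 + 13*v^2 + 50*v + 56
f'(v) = 3*v^2 + 26*v + 50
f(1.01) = 120.79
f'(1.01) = 79.32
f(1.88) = 202.59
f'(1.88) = 109.48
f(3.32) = 401.89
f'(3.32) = 169.39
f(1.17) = 133.90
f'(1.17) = 84.53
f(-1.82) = 2.03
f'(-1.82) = 12.62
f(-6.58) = 4.96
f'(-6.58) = 8.81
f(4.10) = 548.45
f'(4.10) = 207.03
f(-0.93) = 19.94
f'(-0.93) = 28.41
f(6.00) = 1040.00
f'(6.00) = 314.00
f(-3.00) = -4.00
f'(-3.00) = -1.00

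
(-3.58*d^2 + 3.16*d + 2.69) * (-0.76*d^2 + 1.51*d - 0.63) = 2.7208*d^4 - 7.8074*d^3 + 4.9826*d^2 + 2.0711*d - 1.6947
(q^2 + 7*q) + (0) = q^2 + 7*q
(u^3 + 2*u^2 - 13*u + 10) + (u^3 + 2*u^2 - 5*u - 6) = 2*u^3 + 4*u^2 - 18*u + 4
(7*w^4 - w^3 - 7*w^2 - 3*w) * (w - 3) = 7*w^5 - 22*w^4 - 4*w^3 + 18*w^2 + 9*w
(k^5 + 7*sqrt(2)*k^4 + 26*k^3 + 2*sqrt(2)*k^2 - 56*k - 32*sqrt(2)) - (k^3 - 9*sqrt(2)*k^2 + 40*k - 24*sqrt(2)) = k^5 + 7*sqrt(2)*k^4 + 25*k^3 + 11*sqrt(2)*k^2 - 96*k - 8*sqrt(2)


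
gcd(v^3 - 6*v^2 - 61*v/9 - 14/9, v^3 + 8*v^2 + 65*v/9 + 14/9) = v^2 + v + 2/9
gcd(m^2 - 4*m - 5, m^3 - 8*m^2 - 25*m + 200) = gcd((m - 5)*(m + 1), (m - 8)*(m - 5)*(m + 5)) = m - 5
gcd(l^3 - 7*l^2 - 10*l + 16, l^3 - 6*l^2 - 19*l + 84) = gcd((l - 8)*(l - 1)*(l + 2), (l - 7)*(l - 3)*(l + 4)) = 1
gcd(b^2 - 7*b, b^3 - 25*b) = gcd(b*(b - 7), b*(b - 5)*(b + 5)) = b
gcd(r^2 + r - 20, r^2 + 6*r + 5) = r + 5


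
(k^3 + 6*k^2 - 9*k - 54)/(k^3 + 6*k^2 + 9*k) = (k^2 + 3*k - 18)/(k*(k + 3))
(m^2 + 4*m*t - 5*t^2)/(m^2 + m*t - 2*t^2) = (m + 5*t)/(m + 2*t)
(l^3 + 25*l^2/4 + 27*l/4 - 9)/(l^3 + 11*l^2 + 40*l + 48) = (l - 3/4)/(l + 4)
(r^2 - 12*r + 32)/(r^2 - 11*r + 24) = (r - 4)/(r - 3)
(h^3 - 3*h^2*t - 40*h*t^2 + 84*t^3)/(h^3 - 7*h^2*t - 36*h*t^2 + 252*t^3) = (-h + 2*t)/(-h + 6*t)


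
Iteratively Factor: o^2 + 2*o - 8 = (o - 2)*(o + 4)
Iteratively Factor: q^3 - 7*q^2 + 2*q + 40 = (q - 4)*(q^2 - 3*q - 10) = (q - 4)*(q + 2)*(q - 5)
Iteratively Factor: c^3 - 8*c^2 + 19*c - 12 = (c - 4)*(c^2 - 4*c + 3) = (c - 4)*(c - 3)*(c - 1)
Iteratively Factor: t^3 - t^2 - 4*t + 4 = (t - 1)*(t^2 - 4) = (t - 1)*(t + 2)*(t - 2)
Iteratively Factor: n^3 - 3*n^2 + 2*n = (n - 2)*(n^2 - n) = (n - 2)*(n - 1)*(n)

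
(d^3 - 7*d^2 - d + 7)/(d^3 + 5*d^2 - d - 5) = (d - 7)/(d + 5)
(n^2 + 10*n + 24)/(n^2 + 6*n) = (n + 4)/n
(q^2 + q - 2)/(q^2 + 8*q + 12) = (q - 1)/(q + 6)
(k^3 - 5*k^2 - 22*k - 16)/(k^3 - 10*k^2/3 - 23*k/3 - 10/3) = 3*(k^2 - 6*k - 16)/(3*k^2 - 13*k - 10)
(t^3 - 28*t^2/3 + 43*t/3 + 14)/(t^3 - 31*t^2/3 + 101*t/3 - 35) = (3*t^2 - 19*t - 14)/(3*t^2 - 22*t + 35)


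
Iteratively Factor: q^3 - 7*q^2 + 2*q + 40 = (q + 2)*(q^2 - 9*q + 20) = (q - 5)*(q + 2)*(q - 4)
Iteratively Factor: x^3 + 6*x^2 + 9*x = (x + 3)*(x^2 + 3*x) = x*(x + 3)*(x + 3)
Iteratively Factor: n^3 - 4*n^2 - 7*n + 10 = (n - 5)*(n^2 + n - 2) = (n - 5)*(n - 1)*(n + 2)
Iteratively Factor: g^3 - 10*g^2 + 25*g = (g - 5)*(g^2 - 5*g) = g*(g - 5)*(g - 5)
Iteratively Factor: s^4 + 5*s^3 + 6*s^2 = (s + 2)*(s^3 + 3*s^2) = s*(s + 2)*(s^2 + 3*s) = s*(s + 2)*(s + 3)*(s)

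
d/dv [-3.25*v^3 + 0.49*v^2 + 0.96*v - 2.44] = -9.75*v^2 + 0.98*v + 0.96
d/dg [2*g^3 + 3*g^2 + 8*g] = 6*g^2 + 6*g + 8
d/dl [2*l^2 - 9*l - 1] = 4*l - 9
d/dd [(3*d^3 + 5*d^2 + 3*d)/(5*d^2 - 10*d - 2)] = (15*d^4 - 60*d^3 - 83*d^2 - 20*d - 6)/(25*d^4 - 100*d^3 + 80*d^2 + 40*d + 4)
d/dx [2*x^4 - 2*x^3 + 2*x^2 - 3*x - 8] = 8*x^3 - 6*x^2 + 4*x - 3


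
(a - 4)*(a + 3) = a^2 - a - 12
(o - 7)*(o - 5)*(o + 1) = o^3 - 11*o^2 + 23*o + 35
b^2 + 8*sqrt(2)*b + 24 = (b + 2*sqrt(2))*(b + 6*sqrt(2))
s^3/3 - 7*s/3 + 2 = (s/3 + 1)*(s - 2)*(s - 1)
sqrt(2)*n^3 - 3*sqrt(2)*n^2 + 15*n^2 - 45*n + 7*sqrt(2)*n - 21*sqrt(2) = (n - 3)*(n + 7*sqrt(2))*(sqrt(2)*n + 1)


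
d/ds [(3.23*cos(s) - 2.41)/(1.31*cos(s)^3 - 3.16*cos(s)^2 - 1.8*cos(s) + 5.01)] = (8.4626*cos(s)^3 - 19.6781*cos(s)^2 + 15.2312*cos(s) - 11.8443)*sin(s)/(1.7161*cos(s)^6 - 8.2792*cos(s)^5 + 5.2696*cos(s)^4 + 24.5022*cos(s)^3 - 28.4232*cos(s)^2 - 18.036*cos(s) + 25.1001)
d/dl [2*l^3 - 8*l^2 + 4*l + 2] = 6*l^2 - 16*l + 4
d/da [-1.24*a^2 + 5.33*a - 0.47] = 5.33 - 2.48*a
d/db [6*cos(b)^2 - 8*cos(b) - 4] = 4*(2 - 3*cos(b))*sin(b)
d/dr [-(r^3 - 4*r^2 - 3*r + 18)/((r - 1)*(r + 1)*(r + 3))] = (-7*r^4 - 4*r^3 + 50*r^2 + 84*r - 27)/(r^6 + 6*r^5 + 7*r^4 - 12*r^3 - 17*r^2 + 6*r + 9)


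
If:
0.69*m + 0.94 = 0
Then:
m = -1.36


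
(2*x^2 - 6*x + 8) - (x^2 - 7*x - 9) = x^2 + x + 17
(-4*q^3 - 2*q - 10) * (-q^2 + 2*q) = 4*q^5 - 8*q^4 + 2*q^3 + 6*q^2 - 20*q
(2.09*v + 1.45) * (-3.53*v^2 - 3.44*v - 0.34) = -7.3777*v^3 - 12.3081*v^2 - 5.6986*v - 0.493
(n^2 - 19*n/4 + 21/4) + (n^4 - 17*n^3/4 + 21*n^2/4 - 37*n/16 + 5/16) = n^4 - 17*n^3/4 + 25*n^2/4 - 113*n/16 + 89/16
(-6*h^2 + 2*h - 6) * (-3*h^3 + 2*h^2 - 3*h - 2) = 18*h^5 - 18*h^4 + 40*h^3 - 6*h^2 + 14*h + 12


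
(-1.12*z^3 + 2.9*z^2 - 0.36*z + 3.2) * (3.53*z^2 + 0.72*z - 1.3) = -3.9536*z^5 + 9.4306*z^4 + 2.2732*z^3 + 7.2668*z^2 + 2.772*z - 4.16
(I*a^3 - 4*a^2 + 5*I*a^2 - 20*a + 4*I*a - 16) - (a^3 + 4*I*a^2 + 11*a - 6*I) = -a^3 + I*a^3 - 4*a^2 + I*a^2 - 31*a + 4*I*a - 16 + 6*I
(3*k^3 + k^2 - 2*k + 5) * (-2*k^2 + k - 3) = -6*k^5 + k^4 - 4*k^3 - 15*k^2 + 11*k - 15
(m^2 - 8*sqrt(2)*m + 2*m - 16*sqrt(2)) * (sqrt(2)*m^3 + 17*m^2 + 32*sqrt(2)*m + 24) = sqrt(2)*m^5 + m^4 + 2*sqrt(2)*m^4 - 104*sqrt(2)*m^3 + 2*m^3 - 488*m^2 - 208*sqrt(2)*m^2 - 976*m - 192*sqrt(2)*m - 384*sqrt(2)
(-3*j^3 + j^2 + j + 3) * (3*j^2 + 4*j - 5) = -9*j^5 - 9*j^4 + 22*j^3 + 8*j^2 + 7*j - 15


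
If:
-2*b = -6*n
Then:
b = 3*n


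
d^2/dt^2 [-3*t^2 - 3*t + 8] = -6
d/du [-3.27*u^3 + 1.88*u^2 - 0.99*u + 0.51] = -9.81*u^2 + 3.76*u - 0.99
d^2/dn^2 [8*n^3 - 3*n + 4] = 48*n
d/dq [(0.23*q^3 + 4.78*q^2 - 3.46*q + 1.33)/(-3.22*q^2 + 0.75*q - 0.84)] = (-0.7406*q^4 + 0.345000000000002*q^3 - 8.1358*q^2 + 0.534800000000001*q + 1.9089)/(10.3684*q^4 - 4.83*q^3 + 5.9721*q^2 - 1.26*q + 0.7056)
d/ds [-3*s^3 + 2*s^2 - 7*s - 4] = -9*s^2 + 4*s - 7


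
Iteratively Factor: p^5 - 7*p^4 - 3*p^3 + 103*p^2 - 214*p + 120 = (p - 1)*(p^4 - 6*p^3 - 9*p^2 + 94*p - 120) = (p - 2)*(p - 1)*(p^3 - 4*p^2 - 17*p + 60) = (p - 3)*(p - 2)*(p - 1)*(p^2 - p - 20) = (p - 3)*(p - 2)*(p - 1)*(p + 4)*(p - 5)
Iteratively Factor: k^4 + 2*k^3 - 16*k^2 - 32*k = (k)*(k^3 + 2*k^2 - 16*k - 32) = k*(k + 4)*(k^2 - 2*k - 8) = k*(k + 2)*(k + 4)*(k - 4)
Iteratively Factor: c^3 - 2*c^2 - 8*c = (c - 4)*(c^2 + 2*c) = (c - 4)*(c + 2)*(c)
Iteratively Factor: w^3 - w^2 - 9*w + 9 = (w - 1)*(w^2 - 9) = (w - 1)*(w + 3)*(w - 3)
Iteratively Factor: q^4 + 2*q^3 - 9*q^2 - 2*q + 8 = (q + 4)*(q^3 - 2*q^2 - q + 2) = (q - 1)*(q + 4)*(q^2 - q - 2) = (q - 2)*(q - 1)*(q + 4)*(q + 1)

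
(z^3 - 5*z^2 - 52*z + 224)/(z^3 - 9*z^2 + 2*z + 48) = (z^2 + 3*z - 28)/(z^2 - z - 6)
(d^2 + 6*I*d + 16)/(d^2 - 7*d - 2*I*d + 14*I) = (d + 8*I)/(d - 7)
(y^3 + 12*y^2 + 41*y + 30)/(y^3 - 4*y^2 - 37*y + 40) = (y^2 + 7*y + 6)/(y^2 - 9*y + 8)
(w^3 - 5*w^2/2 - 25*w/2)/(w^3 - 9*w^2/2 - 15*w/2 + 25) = w/(w - 2)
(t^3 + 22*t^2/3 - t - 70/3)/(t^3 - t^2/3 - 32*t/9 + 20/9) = 3*(t + 7)/(3*t - 2)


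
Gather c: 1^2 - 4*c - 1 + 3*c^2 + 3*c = 3*c^2 - c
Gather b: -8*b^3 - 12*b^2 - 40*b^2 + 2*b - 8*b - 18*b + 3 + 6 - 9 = -8*b^3 - 52*b^2 - 24*b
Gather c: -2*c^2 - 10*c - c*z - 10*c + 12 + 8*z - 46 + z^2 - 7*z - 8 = -2*c^2 + c*(-z - 20) + z^2 + z - 42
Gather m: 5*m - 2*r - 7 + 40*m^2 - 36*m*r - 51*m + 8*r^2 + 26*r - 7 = 40*m^2 + m*(-36*r - 46) + 8*r^2 + 24*r - 14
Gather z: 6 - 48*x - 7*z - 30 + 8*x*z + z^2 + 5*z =-48*x + z^2 + z*(8*x - 2) - 24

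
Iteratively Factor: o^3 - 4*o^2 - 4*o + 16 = (o - 2)*(o^2 - 2*o - 8) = (o - 2)*(o + 2)*(o - 4)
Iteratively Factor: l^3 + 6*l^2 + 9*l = (l)*(l^2 + 6*l + 9) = l*(l + 3)*(l + 3)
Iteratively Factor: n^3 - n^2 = (n)*(n^2 - n) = n*(n - 1)*(n)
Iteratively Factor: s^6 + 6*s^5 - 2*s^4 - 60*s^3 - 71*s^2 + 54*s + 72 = (s + 1)*(s^5 + 5*s^4 - 7*s^3 - 53*s^2 - 18*s + 72) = (s - 1)*(s + 1)*(s^4 + 6*s^3 - s^2 - 54*s - 72) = (s - 3)*(s - 1)*(s + 1)*(s^3 + 9*s^2 + 26*s + 24) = (s - 3)*(s - 1)*(s + 1)*(s + 4)*(s^2 + 5*s + 6) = (s - 3)*(s - 1)*(s + 1)*(s + 3)*(s + 4)*(s + 2)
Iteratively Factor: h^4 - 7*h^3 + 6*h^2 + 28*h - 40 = (h - 2)*(h^3 - 5*h^2 - 4*h + 20) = (h - 5)*(h - 2)*(h^2 - 4) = (h - 5)*(h - 2)*(h + 2)*(h - 2)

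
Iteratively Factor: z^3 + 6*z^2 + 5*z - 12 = (z + 4)*(z^2 + 2*z - 3) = (z - 1)*(z + 4)*(z + 3)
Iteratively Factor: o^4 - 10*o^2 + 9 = (o + 1)*(o^3 - o^2 - 9*o + 9) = (o - 3)*(o + 1)*(o^2 + 2*o - 3) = (o - 3)*(o - 1)*(o + 1)*(o + 3)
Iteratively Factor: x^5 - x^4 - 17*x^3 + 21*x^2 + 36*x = (x + 4)*(x^4 - 5*x^3 + 3*x^2 + 9*x) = (x - 3)*(x + 4)*(x^3 - 2*x^2 - 3*x) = (x - 3)^2*(x + 4)*(x^2 + x) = x*(x - 3)^2*(x + 4)*(x + 1)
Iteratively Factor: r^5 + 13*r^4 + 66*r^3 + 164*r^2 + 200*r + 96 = (r + 3)*(r^4 + 10*r^3 + 36*r^2 + 56*r + 32) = (r + 2)*(r + 3)*(r^3 + 8*r^2 + 20*r + 16) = (r + 2)^2*(r + 3)*(r^2 + 6*r + 8) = (r + 2)^2*(r + 3)*(r + 4)*(r + 2)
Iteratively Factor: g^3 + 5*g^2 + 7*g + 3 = (g + 1)*(g^2 + 4*g + 3) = (g + 1)^2*(g + 3)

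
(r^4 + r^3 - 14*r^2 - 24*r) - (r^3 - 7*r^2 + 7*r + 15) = r^4 - 7*r^2 - 31*r - 15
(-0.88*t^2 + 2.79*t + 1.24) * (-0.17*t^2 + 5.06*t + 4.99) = 0.1496*t^4 - 4.9271*t^3 + 9.5154*t^2 + 20.1965*t + 6.1876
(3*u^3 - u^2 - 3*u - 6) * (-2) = -6*u^3 + 2*u^2 + 6*u + 12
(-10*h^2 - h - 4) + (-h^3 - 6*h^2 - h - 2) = -h^3 - 16*h^2 - 2*h - 6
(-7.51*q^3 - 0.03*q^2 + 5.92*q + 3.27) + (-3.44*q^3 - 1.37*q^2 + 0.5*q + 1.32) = -10.95*q^3 - 1.4*q^2 + 6.42*q + 4.59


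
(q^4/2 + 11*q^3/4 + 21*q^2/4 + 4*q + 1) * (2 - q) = -q^5/2 - 7*q^4/4 + q^3/4 + 13*q^2/2 + 7*q + 2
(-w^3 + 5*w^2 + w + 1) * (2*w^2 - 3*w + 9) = -2*w^5 + 13*w^4 - 22*w^3 + 44*w^2 + 6*w + 9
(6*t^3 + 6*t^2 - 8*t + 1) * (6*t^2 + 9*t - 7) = 36*t^5 + 90*t^4 - 36*t^3 - 108*t^2 + 65*t - 7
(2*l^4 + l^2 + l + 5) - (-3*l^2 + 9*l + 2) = 2*l^4 + 4*l^2 - 8*l + 3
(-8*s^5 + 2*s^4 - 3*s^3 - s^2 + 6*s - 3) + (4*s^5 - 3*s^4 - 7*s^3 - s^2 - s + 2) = -4*s^5 - s^4 - 10*s^3 - 2*s^2 + 5*s - 1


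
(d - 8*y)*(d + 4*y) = d^2 - 4*d*y - 32*y^2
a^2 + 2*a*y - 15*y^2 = (a - 3*y)*(a + 5*y)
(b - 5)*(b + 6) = b^2 + b - 30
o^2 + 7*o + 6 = (o + 1)*(o + 6)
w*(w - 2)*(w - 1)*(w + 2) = w^4 - w^3 - 4*w^2 + 4*w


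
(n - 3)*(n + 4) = n^2 + n - 12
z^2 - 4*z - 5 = (z - 5)*(z + 1)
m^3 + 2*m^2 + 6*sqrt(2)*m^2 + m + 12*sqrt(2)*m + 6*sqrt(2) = (m + 1)^2*(m + 6*sqrt(2))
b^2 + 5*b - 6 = (b - 1)*(b + 6)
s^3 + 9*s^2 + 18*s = s*(s + 3)*(s + 6)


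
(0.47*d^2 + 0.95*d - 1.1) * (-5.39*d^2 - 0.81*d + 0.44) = -2.5333*d^4 - 5.5012*d^3 + 5.3663*d^2 + 1.309*d - 0.484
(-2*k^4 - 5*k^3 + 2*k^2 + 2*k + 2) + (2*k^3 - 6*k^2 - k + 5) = -2*k^4 - 3*k^3 - 4*k^2 + k + 7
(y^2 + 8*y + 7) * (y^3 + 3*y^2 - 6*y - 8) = y^5 + 11*y^4 + 25*y^3 - 35*y^2 - 106*y - 56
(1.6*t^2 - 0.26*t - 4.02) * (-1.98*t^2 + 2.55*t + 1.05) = -3.168*t^4 + 4.5948*t^3 + 8.9766*t^2 - 10.524*t - 4.221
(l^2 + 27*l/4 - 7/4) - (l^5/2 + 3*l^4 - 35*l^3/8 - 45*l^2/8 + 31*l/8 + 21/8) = -l^5/2 - 3*l^4 + 35*l^3/8 + 53*l^2/8 + 23*l/8 - 35/8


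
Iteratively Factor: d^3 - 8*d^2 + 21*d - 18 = (d - 3)*(d^2 - 5*d + 6) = (d - 3)^2*(d - 2)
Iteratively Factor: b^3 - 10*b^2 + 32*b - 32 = (b - 4)*(b^2 - 6*b + 8) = (b - 4)^2*(b - 2)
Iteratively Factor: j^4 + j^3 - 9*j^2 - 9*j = (j)*(j^3 + j^2 - 9*j - 9) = j*(j - 3)*(j^2 + 4*j + 3) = j*(j - 3)*(j + 3)*(j + 1)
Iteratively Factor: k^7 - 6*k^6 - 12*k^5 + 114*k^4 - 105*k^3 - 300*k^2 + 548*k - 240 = (k + 2)*(k^6 - 8*k^5 + 4*k^4 + 106*k^3 - 317*k^2 + 334*k - 120) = (k - 2)*(k + 2)*(k^5 - 6*k^4 - 8*k^3 + 90*k^2 - 137*k + 60) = (k - 2)*(k + 2)*(k + 4)*(k^4 - 10*k^3 + 32*k^2 - 38*k + 15) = (k - 2)*(k - 1)*(k + 2)*(k + 4)*(k^3 - 9*k^2 + 23*k - 15) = (k - 5)*(k - 2)*(k - 1)*(k + 2)*(k + 4)*(k^2 - 4*k + 3) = (k - 5)*(k - 3)*(k - 2)*(k - 1)*(k + 2)*(k + 4)*(k - 1)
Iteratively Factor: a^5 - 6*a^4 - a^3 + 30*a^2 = (a - 5)*(a^4 - a^3 - 6*a^2) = (a - 5)*(a + 2)*(a^3 - 3*a^2) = a*(a - 5)*(a + 2)*(a^2 - 3*a) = a*(a - 5)*(a - 3)*(a + 2)*(a)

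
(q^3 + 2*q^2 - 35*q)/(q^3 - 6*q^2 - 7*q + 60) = q*(q + 7)/(q^2 - q - 12)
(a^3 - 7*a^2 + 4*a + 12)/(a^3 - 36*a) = (a^2 - a - 2)/(a*(a + 6))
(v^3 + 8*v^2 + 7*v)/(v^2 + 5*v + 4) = v*(v + 7)/(v + 4)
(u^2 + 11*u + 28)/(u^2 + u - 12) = (u + 7)/(u - 3)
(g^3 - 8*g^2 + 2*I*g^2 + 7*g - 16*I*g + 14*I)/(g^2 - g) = g - 7 + 2*I - 14*I/g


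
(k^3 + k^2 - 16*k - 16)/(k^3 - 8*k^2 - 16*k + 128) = (k + 1)/(k - 8)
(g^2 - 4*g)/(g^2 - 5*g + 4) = g/(g - 1)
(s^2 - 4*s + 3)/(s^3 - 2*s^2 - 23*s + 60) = (s - 1)/(s^2 + s - 20)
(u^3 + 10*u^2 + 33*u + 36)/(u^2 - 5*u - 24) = (u^2 + 7*u + 12)/(u - 8)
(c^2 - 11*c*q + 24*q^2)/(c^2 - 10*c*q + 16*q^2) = (-c + 3*q)/(-c + 2*q)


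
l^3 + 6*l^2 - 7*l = l*(l - 1)*(l + 7)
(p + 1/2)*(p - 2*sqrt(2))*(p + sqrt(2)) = p^3 - sqrt(2)*p^2 + p^2/2 - 4*p - sqrt(2)*p/2 - 2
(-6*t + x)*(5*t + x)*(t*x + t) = -30*t^3*x - 30*t^3 - t^2*x^2 - t^2*x + t*x^3 + t*x^2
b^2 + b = b*(b + 1)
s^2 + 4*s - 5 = (s - 1)*(s + 5)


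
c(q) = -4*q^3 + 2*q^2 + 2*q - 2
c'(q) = -12*q^2 + 4*q + 2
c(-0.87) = 0.41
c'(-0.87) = -10.56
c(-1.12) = 3.89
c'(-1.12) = -17.53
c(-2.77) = 92.82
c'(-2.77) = -101.15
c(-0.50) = -2.00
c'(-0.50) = -3.00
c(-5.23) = 614.47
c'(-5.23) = -347.15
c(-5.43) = 686.52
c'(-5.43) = -373.54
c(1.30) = -4.81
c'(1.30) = -13.08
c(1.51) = -8.19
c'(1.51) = -19.32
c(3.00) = -86.00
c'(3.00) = -94.00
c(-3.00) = 118.00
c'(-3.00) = -118.00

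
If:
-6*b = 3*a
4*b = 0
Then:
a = 0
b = 0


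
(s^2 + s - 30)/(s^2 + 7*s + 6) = (s - 5)/(s + 1)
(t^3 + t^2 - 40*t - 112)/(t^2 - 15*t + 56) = (t^2 + 8*t + 16)/(t - 8)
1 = 1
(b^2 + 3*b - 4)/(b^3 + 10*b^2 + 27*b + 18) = (b^2 + 3*b - 4)/(b^3 + 10*b^2 + 27*b + 18)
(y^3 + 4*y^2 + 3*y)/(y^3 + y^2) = (y + 3)/y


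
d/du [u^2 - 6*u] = 2*u - 6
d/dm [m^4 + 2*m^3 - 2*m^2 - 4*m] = 4*m^3 + 6*m^2 - 4*m - 4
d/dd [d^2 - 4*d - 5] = 2*d - 4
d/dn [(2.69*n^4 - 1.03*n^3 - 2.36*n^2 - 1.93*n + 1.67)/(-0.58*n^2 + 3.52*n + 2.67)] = (-3.1204*n^5 + 29.0038*n^4 + 21.478*n^3 - 17.6769*n^2 - 10.6652*n - 11.0315)/(0.3364*n^4 - 4.0832*n^3 + 9.2932*n^2 + 18.7968*n + 7.1289)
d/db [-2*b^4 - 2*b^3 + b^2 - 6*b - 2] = -8*b^3 - 6*b^2 + 2*b - 6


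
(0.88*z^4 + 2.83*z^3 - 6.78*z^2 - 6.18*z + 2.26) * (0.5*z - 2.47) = 0.44*z^5 - 0.7586*z^4 - 10.3801*z^3 + 13.6566*z^2 + 16.3946*z - 5.5822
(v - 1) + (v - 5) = 2*v - 6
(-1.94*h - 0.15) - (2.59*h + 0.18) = -4.53*h - 0.33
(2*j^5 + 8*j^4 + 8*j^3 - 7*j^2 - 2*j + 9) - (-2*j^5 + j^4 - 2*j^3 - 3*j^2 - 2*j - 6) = 4*j^5 + 7*j^4 + 10*j^3 - 4*j^2 + 15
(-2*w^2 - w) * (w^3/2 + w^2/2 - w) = -w^5 - 3*w^4/2 + 3*w^3/2 + w^2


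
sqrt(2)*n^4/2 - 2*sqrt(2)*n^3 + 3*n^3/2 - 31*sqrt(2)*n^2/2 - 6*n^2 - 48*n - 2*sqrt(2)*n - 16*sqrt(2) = (n - 8)*(n + 4)*(n + sqrt(2)/2)*(sqrt(2)*n/2 + 1)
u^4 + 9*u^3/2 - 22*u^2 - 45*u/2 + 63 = (u - 3)*(u - 3/2)*(u + 2)*(u + 7)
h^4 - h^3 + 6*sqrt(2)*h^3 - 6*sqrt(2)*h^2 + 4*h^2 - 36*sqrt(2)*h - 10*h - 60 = (h - 3)*(h + 2)*(h + sqrt(2))*(h + 5*sqrt(2))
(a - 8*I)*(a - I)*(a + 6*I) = a^3 - 3*I*a^2 + 46*a - 48*I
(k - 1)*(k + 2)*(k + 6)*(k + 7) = k^4 + 14*k^3 + 53*k^2 + 16*k - 84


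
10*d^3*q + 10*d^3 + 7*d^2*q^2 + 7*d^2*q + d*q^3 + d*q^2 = (2*d + q)*(5*d + q)*(d*q + d)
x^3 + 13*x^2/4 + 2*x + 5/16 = (x + 1/4)*(x + 1/2)*(x + 5/2)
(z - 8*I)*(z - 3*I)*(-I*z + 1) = -I*z^3 - 10*z^2 + 13*I*z - 24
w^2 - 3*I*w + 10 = (w - 5*I)*(w + 2*I)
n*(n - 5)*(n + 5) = n^3 - 25*n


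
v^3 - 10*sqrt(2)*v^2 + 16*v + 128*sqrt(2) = (v - 8*sqrt(2))*(v - 4*sqrt(2))*(v + 2*sqrt(2))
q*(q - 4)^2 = q^3 - 8*q^2 + 16*q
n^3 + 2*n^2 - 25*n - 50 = (n - 5)*(n + 2)*(n + 5)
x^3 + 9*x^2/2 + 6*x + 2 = (x + 1/2)*(x + 2)^2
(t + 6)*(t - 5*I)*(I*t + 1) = I*t^3 + 6*t^2 + 6*I*t^2 + 36*t - 5*I*t - 30*I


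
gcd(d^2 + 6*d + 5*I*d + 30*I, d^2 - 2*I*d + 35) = d + 5*I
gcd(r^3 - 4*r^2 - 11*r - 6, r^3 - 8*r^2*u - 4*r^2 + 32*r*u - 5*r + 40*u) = r + 1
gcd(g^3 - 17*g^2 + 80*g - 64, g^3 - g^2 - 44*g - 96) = g - 8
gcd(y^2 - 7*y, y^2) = y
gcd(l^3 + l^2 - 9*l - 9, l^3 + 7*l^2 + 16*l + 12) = l + 3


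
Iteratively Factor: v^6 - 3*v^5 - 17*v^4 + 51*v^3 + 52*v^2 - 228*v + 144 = (v + 3)*(v^5 - 6*v^4 + v^3 + 48*v^2 - 92*v + 48) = (v - 4)*(v + 3)*(v^4 - 2*v^3 - 7*v^2 + 20*v - 12) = (v - 4)*(v - 2)*(v + 3)*(v^3 - 7*v + 6) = (v - 4)*(v - 2)^2*(v + 3)*(v^2 + 2*v - 3) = (v - 4)*(v - 2)^2*(v + 3)^2*(v - 1)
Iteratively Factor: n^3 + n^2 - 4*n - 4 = (n + 1)*(n^2 - 4) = (n + 1)*(n + 2)*(n - 2)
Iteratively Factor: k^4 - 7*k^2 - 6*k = (k)*(k^3 - 7*k - 6) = k*(k - 3)*(k^2 + 3*k + 2) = k*(k - 3)*(k + 2)*(k + 1)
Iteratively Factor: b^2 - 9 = (b - 3)*(b + 3)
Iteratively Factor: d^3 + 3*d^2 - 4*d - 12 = (d + 2)*(d^2 + d - 6) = (d - 2)*(d + 2)*(d + 3)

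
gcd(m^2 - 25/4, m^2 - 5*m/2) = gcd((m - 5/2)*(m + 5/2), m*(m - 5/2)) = m - 5/2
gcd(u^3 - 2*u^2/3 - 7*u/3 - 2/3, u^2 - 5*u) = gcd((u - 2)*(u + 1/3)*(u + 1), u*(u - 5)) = 1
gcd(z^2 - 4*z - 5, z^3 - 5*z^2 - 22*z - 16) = z + 1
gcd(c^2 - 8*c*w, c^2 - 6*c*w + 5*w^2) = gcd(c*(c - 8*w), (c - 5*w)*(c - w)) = 1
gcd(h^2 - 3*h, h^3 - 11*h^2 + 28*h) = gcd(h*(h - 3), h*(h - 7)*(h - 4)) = h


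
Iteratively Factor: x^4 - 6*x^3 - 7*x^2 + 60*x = (x - 5)*(x^3 - x^2 - 12*x) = (x - 5)*(x + 3)*(x^2 - 4*x) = x*(x - 5)*(x + 3)*(x - 4)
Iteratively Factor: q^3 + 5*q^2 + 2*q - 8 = (q + 4)*(q^2 + q - 2) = (q + 2)*(q + 4)*(q - 1)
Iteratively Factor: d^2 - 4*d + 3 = (d - 1)*(d - 3)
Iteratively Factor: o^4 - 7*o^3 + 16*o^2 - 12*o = (o - 2)*(o^3 - 5*o^2 + 6*o) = (o - 3)*(o - 2)*(o^2 - 2*o) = o*(o - 3)*(o - 2)*(o - 2)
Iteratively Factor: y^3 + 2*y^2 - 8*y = (y - 2)*(y^2 + 4*y) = y*(y - 2)*(y + 4)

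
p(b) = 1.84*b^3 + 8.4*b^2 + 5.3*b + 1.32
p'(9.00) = 603.62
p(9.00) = 2070.78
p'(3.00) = 105.38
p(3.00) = 142.50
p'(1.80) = 53.42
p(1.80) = 48.81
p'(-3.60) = 16.36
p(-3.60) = 5.26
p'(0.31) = 11.04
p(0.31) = 3.83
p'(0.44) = 13.76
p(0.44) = 5.43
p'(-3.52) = 14.56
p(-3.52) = 6.49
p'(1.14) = 31.63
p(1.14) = 21.00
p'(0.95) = 26.24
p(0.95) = 15.51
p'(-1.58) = -7.46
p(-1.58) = 6.66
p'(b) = 5.52*b^2 + 16.8*b + 5.3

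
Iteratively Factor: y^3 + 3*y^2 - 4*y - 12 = (y + 3)*(y^2 - 4) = (y - 2)*(y + 3)*(y + 2)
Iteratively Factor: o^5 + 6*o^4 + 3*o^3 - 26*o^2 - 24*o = (o + 1)*(o^4 + 5*o^3 - 2*o^2 - 24*o) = (o + 1)*(o + 3)*(o^3 + 2*o^2 - 8*o) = (o + 1)*(o + 3)*(o + 4)*(o^2 - 2*o) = (o - 2)*(o + 1)*(o + 3)*(o + 4)*(o)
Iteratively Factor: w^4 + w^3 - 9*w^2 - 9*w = (w + 1)*(w^3 - 9*w) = w*(w + 1)*(w^2 - 9) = w*(w + 1)*(w + 3)*(w - 3)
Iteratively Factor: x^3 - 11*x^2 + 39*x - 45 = (x - 3)*(x^2 - 8*x + 15) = (x - 3)^2*(x - 5)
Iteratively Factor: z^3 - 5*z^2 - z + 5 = (z - 5)*(z^2 - 1) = (z - 5)*(z + 1)*(z - 1)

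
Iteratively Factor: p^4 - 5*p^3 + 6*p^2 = (p)*(p^3 - 5*p^2 + 6*p) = p*(p - 2)*(p^2 - 3*p) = p^2*(p - 2)*(p - 3)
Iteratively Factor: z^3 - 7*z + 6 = (z + 3)*(z^2 - 3*z + 2) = (z - 1)*(z + 3)*(z - 2)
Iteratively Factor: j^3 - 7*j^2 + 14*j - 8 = (j - 2)*(j^2 - 5*j + 4) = (j - 4)*(j - 2)*(j - 1)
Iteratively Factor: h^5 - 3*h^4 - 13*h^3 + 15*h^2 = (h - 5)*(h^4 + 2*h^3 - 3*h^2) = (h - 5)*(h + 3)*(h^3 - h^2) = (h - 5)*(h - 1)*(h + 3)*(h^2) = h*(h - 5)*(h - 1)*(h + 3)*(h)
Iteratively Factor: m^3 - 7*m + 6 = (m - 1)*(m^2 + m - 6) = (m - 2)*(m - 1)*(m + 3)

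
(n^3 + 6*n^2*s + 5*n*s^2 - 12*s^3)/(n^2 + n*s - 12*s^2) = (-n^2 - 2*n*s + 3*s^2)/(-n + 3*s)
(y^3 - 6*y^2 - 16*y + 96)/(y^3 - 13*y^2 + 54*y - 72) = (y + 4)/(y - 3)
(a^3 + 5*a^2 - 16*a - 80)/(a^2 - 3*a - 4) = (a^2 + 9*a + 20)/(a + 1)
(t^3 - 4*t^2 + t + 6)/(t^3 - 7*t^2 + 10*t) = (t^2 - 2*t - 3)/(t*(t - 5))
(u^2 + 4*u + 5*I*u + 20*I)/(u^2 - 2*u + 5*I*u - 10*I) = (u + 4)/(u - 2)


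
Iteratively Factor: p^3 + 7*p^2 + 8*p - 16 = (p + 4)*(p^2 + 3*p - 4) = (p - 1)*(p + 4)*(p + 4)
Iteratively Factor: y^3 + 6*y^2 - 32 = (y + 4)*(y^2 + 2*y - 8) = (y - 2)*(y + 4)*(y + 4)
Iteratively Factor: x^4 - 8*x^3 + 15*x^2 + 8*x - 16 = (x - 4)*(x^3 - 4*x^2 - x + 4) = (x - 4)^2*(x^2 - 1) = (x - 4)^2*(x + 1)*(x - 1)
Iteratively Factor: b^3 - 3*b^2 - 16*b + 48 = (b - 3)*(b^2 - 16) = (b - 4)*(b - 3)*(b + 4)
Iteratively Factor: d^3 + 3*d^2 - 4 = (d + 2)*(d^2 + d - 2) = (d - 1)*(d + 2)*(d + 2)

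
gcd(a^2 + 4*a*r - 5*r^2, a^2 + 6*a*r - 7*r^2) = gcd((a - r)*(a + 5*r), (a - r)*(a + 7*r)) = -a + r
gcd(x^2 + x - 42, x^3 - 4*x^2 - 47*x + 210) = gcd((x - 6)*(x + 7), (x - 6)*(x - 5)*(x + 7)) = x^2 + x - 42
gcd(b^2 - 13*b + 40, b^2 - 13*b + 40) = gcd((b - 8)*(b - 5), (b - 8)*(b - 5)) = b^2 - 13*b + 40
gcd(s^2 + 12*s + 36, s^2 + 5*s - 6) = s + 6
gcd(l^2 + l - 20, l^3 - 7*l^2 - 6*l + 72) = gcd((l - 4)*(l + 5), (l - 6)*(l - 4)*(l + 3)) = l - 4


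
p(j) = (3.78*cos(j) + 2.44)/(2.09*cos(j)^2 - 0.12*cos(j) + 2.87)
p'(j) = (4.18*sin(j)*cos(j) - 0.12*sin(j))*(3.78*cos(j) + 2.44)/(2.09*cos(j)^2 - 0.12*cos(j) + 2.87)^2 - 3.78*sin(j)/(2.09*cos(j)^2 - 0.12*cos(j) + 2.87) = (7.9002*cos(j)^2 + 10.1992*cos(j) - 11.1414)*sin(j)/(4.3681*cos(j)^4 - 0.5016*cos(j)^3 + 12.011*cos(j)^2 - 0.6888*cos(j) + 8.2369)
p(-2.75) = -0.22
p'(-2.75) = 0.23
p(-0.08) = 1.29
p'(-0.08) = -0.02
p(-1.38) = 1.08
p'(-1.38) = 1.03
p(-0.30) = 1.30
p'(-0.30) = -0.08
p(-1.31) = 1.15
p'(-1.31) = 0.87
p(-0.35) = 1.30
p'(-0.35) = -0.09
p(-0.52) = 1.32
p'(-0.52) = -0.10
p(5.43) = 1.33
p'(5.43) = 0.06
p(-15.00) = -0.10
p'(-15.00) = 0.54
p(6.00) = 1.30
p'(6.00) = -0.08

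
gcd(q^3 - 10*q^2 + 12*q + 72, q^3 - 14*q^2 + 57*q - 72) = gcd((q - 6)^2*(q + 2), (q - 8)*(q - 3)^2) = 1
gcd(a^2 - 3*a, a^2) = a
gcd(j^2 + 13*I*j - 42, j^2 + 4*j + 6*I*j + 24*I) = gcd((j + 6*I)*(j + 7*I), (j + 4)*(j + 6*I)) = j + 6*I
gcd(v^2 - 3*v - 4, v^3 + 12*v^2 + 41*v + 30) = v + 1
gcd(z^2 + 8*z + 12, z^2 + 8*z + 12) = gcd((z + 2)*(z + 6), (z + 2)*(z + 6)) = z^2 + 8*z + 12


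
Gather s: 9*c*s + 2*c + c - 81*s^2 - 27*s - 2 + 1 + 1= 3*c - 81*s^2 + s*(9*c - 27)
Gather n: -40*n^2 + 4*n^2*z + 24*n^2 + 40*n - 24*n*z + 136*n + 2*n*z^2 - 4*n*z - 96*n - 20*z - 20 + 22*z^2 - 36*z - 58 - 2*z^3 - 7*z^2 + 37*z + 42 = n^2*(4*z - 16) + n*(2*z^2 - 28*z + 80) - 2*z^3 + 15*z^2 - 19*z - 36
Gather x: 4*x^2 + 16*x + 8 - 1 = 4*x^2 + 16*x + 7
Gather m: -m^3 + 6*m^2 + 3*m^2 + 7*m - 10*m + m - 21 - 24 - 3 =-m^3 + 9*m^2 - 2*m - 48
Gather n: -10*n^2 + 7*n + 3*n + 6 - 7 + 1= -10*n^2 + 10*n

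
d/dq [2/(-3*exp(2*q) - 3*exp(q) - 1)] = (12*exp(q) + 6)*exp(q)/(3*exp(2*q) + 3*exp(q) + 1)^2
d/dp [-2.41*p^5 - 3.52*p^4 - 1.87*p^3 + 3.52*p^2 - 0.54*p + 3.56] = -12.05*p^4 - 14.08*p^3 - 5.61*p^2 + 7.04*p - 0.54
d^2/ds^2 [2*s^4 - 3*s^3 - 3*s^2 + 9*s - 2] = 24*s^2 - 18*s - 6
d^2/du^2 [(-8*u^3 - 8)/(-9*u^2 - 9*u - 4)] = 48*(15*u^3 + 117*u^2 + 97*u + 15)/(729*u^6 + 2187*u^5 + 3159*u^4 + 2673*u^3 + 1404*u^2 + 432*u + 64)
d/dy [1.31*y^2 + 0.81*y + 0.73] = 2.62*y + 0.81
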